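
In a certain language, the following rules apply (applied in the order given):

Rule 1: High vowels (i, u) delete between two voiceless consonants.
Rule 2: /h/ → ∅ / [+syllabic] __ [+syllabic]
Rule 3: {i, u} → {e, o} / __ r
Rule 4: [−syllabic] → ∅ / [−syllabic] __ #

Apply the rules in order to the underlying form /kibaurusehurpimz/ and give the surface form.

Rule 1 (high vowel syncope): no segment meets the environment; /kibaurusehurpimz/ is unchanged.
Rule 2 (intervocalic h-deletion): /h/ occurs between vowels /e/ and /u/, so it deletes. /kibaurusehurpimz/ → kibauruseurpimz.
Rule 3 (pre-rhotic lowering): /u/ is a high vowel immediately before /r/, so it lowers to [o]. /u/ is a high vowel immediately before /r/, so it lowers to [o]. /kibauruseurpimz/ → kibaoruseorpimz.
Rule 4 (final cluster simplification): /z/ is the second consonant of a word-final cluster /mz/, so it deletes. /kibaoruseorpimz/ → kibaoruseorpim.

kibaoruseorpim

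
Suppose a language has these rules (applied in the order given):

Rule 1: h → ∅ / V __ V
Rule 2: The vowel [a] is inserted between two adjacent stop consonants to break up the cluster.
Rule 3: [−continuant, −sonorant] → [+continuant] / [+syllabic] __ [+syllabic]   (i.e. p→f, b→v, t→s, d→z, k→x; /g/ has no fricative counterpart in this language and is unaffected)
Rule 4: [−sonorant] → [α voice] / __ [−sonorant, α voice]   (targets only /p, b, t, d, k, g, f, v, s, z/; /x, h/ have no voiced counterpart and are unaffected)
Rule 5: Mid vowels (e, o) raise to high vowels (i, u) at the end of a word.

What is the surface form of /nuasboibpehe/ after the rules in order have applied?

nuazboivafei

Rule 1 (intervocalic h-deletion): /h/ occurs between vowels /e/ and /e/, so it deletes. /nuasboibpehe/ → nuasboibpee.
Rule 2 (stop-cluster a-epenthesis): /b/ and /p/ form a stop–stop cluster, so [a] is inserted between them. /nuasboibpee/ → nuasboibapee.
Rule 3 (intervocalic spirantization): /b/ is a stop between vowels /i/ and /a/, so it spirantizes to the fricative [v]. /p/ is a stop between vowels /a/ and /e/, so it spirantizes to the fricative [f]. /nuasboibapee/ → nuasboivafee.
Rule 4 (regressive voicing assimilation): /s/ precedes the voiced obstruent /b/, so it voices to [z] by assimilation. /nuasboivafee/ → nuazboivafee.
Rule 5 (final vowel raising): /e/ is a mid vowel in word-final position, so it raises to [i]. /nuazboivafee/ → nuazboivafei.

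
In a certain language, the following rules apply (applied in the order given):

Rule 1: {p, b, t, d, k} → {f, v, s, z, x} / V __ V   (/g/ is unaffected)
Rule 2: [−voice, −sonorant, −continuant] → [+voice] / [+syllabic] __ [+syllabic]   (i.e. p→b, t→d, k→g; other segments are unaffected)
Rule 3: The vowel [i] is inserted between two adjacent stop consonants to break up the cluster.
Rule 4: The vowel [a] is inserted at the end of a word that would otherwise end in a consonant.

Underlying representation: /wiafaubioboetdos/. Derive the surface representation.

Rule 1 (intervocalic spirantization): /b/ is a stop between vowels /u/ and /i/, so it spirantizes to the fricative [v]. /b/ is a stop between vowels /o/ and /o/, so it spirantizes to the fricative [v]. /wiafaubioboetdos/ → wiafauviovoetdos.
Rule 2 (intervocalic voicing): no segment meets the environment; /wiafauviovoetdos/ is unchanged.
Rule 3 (stop-cluster i-epenthesis): /t/ and /d/ form a stop–stop cluster, so [i] is inserted between them. /wiafauviovoetdos/ → wiafauviovoetidos.
Rule 4 (final a-epenthesis): the form ends in the consonant /s/, so [a] is inserted word-finally. /wiafauviovoetidos/ → wiafauviovoetidosa.

wiafauviovoetidosa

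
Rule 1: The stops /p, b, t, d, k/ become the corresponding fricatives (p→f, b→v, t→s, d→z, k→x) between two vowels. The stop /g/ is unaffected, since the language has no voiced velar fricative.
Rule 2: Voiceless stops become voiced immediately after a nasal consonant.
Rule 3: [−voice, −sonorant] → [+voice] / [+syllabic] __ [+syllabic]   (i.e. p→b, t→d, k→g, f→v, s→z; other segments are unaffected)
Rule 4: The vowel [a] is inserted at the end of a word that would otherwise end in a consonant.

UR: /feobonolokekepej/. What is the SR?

feovonoloxexeveja

Rule 1 (intervocalic spirantization): /b/ is a stop between vowels /o/ and /o/, so it spirantizes to the fricative [v]. /k/ is a stop between vowels /o/ and /e/, so it spirantizes to the fricative [x]. /k/ is a stop between vowels /e/ and /e/, so it spirantizes to the fricative [x]. /p/ is a stop between vowels /e/ and /e/, so it spirantizes to the fricative [f]. /feobonolokekepej/ → feovonoloxexefej.
Rule 2 (post-nasal voicing): no segment meets the environment; /feovonoloxexefej/ is unchanged.
Rule 3 (intervocalic voicing): /f/ is a voiceless obstruent between vowels /e/ and /e/, so it voices to [v]. /feovonoloxexefej/ → feovonoloxexevej.
Rule 4 (final a-epenthesis): the form ends in the consonant /j/, so [a] is inserted word-finally. /feovonoloxexevej/ → feovonoloxexeveja.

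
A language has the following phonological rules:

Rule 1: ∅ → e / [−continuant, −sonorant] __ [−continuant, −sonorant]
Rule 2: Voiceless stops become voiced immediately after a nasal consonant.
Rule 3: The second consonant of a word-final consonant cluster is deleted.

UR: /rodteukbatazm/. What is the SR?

Rule 1 (stop-cluster e-epenthesis): /d/ and /t/ form a stop–stop cluster, so [e] is inserted between them. /k/ and /b/ form a stop–stop cluster, so [e] is inserted between them. /rodteukbatazm/ → rodeteukebatazm.
Rule 2 (post-nasal voicing): no segment meets the environment; /rodeteukebatazm/ is unchanged.
Rule 3 (final cluster simplification): /m/ is the second consonant of a word-final cluster /zm/, so it deletes. /rodeteukebatazm/ → rodeteukebataz.

rodeteukebataz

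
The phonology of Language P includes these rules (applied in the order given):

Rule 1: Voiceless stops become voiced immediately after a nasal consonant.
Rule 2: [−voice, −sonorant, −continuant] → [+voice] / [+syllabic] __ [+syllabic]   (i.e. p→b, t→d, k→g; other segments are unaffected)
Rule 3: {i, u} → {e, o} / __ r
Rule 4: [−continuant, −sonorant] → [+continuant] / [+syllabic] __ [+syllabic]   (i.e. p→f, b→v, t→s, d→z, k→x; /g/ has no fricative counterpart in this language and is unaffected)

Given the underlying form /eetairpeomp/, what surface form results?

Rule 1 (post-nasal voicing): /p/ is a voiceless stop immediately after the nasal /m/, so it voices to [b]. /eetairpeomp/ → eetairpeomb.
Rule 2 (intervocalic voicing): /t/ is a voiceless stop between vowels /e/ and /a/, so it voices to [d]. /eetairpeomb/ → eedairpeomb.
Rule 3 (pre-rhotic lowering): /i/ is a high vowel immediately before /r/, so it lowers to [e]. /eedairpeomb/ → eedaerpeomb.
Rule 4 (intervocalic spirantization): /d/ is a stop between vowels /e/ and /a/, so it spirantizes to the fricative [z]. /eedaerpeomb/ → eezaerpeomb.

eezaerpeomb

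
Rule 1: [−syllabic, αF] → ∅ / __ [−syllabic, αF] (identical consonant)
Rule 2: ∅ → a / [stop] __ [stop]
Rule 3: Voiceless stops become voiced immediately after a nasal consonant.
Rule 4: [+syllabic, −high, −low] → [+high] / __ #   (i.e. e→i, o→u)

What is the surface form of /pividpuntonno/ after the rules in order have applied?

Rule 1 (degemination): /nn/ is a geminate; the first /n/ deletes. /pividpuntonno/ → pividpuntono.
Rule 2 (stop-cluster a-epenthesis): /d/ and /p/ form a stop–stop cluster, so [a] is inserted between them. /pividpuntono/ → pividapuntono.
Rule 3 (post-nasal voicing): /t/ is a voiceless stop immediately after the nasal /n/, so it voices to [d]. /pividapuntono/ → pividapundono.
Rule 4 (final vowel raising): /o/ is a mid vowel in word-final position, so it raises to [u]. /pividapundono/ → pividapundonu.

pividapundonu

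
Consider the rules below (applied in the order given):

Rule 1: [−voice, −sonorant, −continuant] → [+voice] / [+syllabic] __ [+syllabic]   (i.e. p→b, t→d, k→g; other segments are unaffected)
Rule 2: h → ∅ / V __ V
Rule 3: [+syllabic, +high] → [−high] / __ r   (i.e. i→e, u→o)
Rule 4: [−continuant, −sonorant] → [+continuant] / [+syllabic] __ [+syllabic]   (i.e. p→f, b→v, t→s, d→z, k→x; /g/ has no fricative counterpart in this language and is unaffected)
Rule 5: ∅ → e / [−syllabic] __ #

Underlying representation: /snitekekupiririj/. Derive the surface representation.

snizegeguvererije

Rule 1 (intervocalic voicing): /t/ is a voiceless stop between vowels /i/ and /e/, so it voices to [d]. /k/ is a voiceless stop between vowels /e/ and /e/, so it voices to [g]. /k/ is a voiceless stop between vowels /e/ and /u/, so it voices to [g]. /p/ is a voiceless stop between vowels /u/ and /i/, so it voices to [b]. /snitekekupiririj/ → snidegegubiririj.
Rule 2 (intervocalic h-deletion): no segment meets the environment; /snidegegubiririj/ is unchanged.
Rule 3 (pre-rhotic lowering): /i/ is a high vowel immediately before /r/, so it lowers to [e]. /i/ is a high vowel immediately before /r/, so it lowers to [e]. /snidegegubiririj/ → snidegegubererij.
Rule 4 (intervocalic spirantization): /d/ is a stop between vowels /i/ and /e/, so it spirantizes to the fricative [z]. /b/ is a stop between vowels /u/ and /e/, so it spirantizes to the fricative [v]. /snidegegubererij/ → snizegeguvererij.
Rule 5 (final e-epenthesis): the form ends in the consonant /j/, so [e] is inserted word-finally. /snizegeguvererij/ → snizegeguvererije.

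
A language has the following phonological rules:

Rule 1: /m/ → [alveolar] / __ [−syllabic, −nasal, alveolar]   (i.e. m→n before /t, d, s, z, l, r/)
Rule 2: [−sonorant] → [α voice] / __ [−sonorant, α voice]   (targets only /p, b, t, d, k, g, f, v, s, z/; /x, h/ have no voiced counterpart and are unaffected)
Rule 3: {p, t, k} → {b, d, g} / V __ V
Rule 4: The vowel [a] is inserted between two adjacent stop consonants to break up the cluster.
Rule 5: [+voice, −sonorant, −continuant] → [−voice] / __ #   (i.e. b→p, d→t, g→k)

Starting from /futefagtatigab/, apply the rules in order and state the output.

Rule 1 (nasal place assimilation): no segment meets the environment; /futefagtatigab/ is unchanged.
Rule 2 (regressive voicing assimilation): /g/ precedes the voiceless obstruent /t/, so it devoices to [k] by assimilation. /futefagtatigab/ → futefaktatigab.
Rule 3 (intervocalic voicing): /t/ is a voiceless stop between vowels /u/ and /e/, so it voices to [d]. /t/ is a voiceless stop between vowels /a/ and /i/, so it voices to [d]. /futefaktatigab/ → fudefaktadigab.
Rule 4 (stop-cluster a-epenthesis): /k/ and /t/ form a stop–stop cluster, so [a] is inserted between them. /fudefaktadigab/ → fudefakatadigab.
Rule 5 (final devoicing): /b/ is a voiced stop in word-final position, so it devoices to [p]. /fudefakatadigab/ → fudefakatadigap.

fudefakatadigap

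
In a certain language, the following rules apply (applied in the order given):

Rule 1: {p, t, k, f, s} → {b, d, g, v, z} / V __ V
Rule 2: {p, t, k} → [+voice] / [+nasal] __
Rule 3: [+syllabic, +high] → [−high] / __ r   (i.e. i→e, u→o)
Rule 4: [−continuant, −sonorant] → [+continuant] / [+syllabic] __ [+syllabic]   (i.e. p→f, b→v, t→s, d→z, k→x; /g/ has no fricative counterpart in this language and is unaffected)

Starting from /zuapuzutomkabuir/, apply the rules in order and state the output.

zuavuzuzomgavuer

Rule 1 (intervocalic voicing): /p/ is a voiceless obstruent between vowels /a/ and /u/, so it voices to [b]. /t/ is a voiceless obstruent between vowels /u/ and /o/, so it voices to [d]. /zuapuzutomkabuir/ → zuabuzudomkabuir.
Rule 2 (post-nasal voicing): /k/ is a voiceless stop immediately after the nasal /m/, so it voices to [g]. /zuabuzudomkabuir/ → zuabuzudomgabuir.
Rule 3 (pre-rhotic lowering): /i/ is a high vowel immediately before /r/, so it lowers to [e]. /zuabuzudomgabuir/ → zuabuzudomgabuer.
Rule 4 (intervocalic spirantization): /b/ is a stop between vowels /a/ and /u/, so it spirantizes to the fricative [v]. /d/ is a stop between vowels /u/ and /o/, so it spirantizes to the fricative [z]. /b/ is a stop between vowels /a/ and /u/, so it spirantizes to the fricative [v]. /zuabuzudomgabuer/ → zuavuzuzomgavuer.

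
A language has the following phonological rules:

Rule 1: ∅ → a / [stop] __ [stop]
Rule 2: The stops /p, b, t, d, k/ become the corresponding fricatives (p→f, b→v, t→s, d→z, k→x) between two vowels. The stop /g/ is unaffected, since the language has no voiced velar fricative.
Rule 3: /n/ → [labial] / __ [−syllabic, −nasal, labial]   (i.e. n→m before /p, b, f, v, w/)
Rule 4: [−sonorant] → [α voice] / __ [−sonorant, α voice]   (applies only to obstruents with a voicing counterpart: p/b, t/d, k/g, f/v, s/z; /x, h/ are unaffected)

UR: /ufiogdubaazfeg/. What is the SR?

Rule 1 (stop-cluster a-epenthesis): /g/ and /d/ form a stop–stop cluster, so [a] is inserted between them. /ufiogdubaazfeg/ → ufiogadubaazfeg.
Rule 2 (intervocalic spirantization): /d/ is a stop between vowels /a/ and /u/, so it spirantizes to the fricative [z]. /b/ is a stop between vowels /u/ and /a/, so it spirantizes to the fricative [v]. /ufiogadubaazfeg/ → ufiogazuvaazfeg.
Rule 3 (nasal place assimilation): no segment meets the environment; /ufiogazuvaazfeg/ is unchanged.
Rule 4 (regressive voicing assimilation): /z/ precedes the voiceless obstruent /f/, so it devoices to [s] by assimilation. /ufiogazuvaazfeg/ → ufiogazuvaasfeg.

ufiogazuvaasfeg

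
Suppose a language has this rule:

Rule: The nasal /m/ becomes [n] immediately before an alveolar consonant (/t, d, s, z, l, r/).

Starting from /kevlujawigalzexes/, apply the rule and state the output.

kevlujawigalzexes

No segment of /kevlujawigalzexes/ meets the structural description of the rule, so the form surfaces unchanged.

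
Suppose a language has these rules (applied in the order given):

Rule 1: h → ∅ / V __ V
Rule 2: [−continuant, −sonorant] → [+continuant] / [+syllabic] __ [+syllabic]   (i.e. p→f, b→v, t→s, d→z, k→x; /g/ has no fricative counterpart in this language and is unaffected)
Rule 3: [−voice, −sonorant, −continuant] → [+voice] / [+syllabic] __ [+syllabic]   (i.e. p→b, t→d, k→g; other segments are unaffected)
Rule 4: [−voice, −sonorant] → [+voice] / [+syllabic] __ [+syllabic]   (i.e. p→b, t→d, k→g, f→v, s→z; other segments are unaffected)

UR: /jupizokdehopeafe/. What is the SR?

juvizokdeoveave

Rule 1 (intervocalic h-deletion): /h/ occurs between vowels /e/ and /o/, so it deletes. /jupizokdehopeafe/ → jupizokdeopeafe.
Rule 2 (intervocalic spirantization): /p/ is a stop between vowels /u/ and /i/, so it spirantizes to the fricative [f]. /p/ is a stop between vowels /o/ and /e/, so it spirantizes to the fricative [f]. /jupizokdeopeafe/ → jufizokdeofeafe.
Rule 3 (intervocalic voicing): no segment meets the environment; /jufizokdeofeafe/ is unchanged.
Rule 4 (intervocalic voicing): /f/ is a voiceless obstruent between vowels /u/ and /i/, so it voices to [v]. /f/ is a voiceless obstruent between vowels /o/ and /e/, so it voices to [v]. /f/ is a voiceless obstruent between vowels /a/ and /e/, so it voices to [v]. /jufizokdeofeafe/ → juvizokdeoveave.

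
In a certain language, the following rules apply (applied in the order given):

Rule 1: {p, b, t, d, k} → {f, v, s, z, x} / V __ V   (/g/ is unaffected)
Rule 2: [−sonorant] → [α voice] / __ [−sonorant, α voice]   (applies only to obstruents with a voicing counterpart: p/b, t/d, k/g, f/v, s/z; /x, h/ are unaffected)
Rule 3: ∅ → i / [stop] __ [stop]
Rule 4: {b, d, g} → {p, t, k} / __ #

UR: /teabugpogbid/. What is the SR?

teavukipogibit

Rule 1 (intervocalic spirantization): /b/ is a stop between vowels /a/ and /u/, so it spirantizes to the fricative [v]. /teabugpogbid/ → teavugpogbid.
Rule 2 (regressive voicing assimilation): /g/ precedes the voiceless obstruent /p/, so it devoices to [k] by assimilation. /teavugpogbid/ → teavukpogbid.
Rule 3 (stop-cluster i-epenthesis): /k/ and /p/ form a stop–stop cluster, so [i] is inserted between them. /g/ and /b/ form a stop–stop cluster, so [i] is inserted between them. /teavukpogbid/ → teavukipogibid.
Rule 4 (final devoicing): /d/ is a voiced stop in word-final position, so it devoices to [t]. /teavukipogibid/ → teavukipogibit.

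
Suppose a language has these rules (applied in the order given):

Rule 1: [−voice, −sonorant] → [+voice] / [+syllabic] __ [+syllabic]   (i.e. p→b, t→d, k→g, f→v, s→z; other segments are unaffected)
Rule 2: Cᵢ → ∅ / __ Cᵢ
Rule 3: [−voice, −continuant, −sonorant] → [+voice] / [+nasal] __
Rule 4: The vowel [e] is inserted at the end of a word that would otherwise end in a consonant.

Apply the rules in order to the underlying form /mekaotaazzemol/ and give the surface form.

megaodaazemole

Rule 1 (intervocalic voicing): /k/ is a voiceless obstruent between vowels /e/ and /a/, so it voices to [g]. /t/ is a voiceless obstruent between vowels /o/ and /a/, so it voices to [d]. /mekaotaazzemol/ → megaodaazzemol.
Rule 2 (degemination): /zz/ is a geminate; the first /z/ deletes. /megaodaazzemol/ → megaodaazemol.
Rule 3 (post-nasal voicing): no segment meets the environment; /megaodaazemol/ is unchanged.
Rule 4 (final e-epenthesis): the form ends in the consonant /l/, so [e] is inserted word-finally. /megaodaazemol/ → megaodaazemole.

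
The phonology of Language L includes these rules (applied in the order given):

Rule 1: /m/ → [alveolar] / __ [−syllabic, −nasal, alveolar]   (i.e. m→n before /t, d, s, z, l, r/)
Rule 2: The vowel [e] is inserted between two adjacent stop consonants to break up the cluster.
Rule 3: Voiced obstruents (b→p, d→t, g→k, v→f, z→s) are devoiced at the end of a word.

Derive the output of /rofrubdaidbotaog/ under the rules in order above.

Rule 1 (nasal place assimilation): no segment meets the environment; /rofrubdaidbotaog/ is unchanged.
Rule 2 (stop-cluster e-epenthesis): /b/ and /d/ form a stop–stop cluster, so [e] is inserted between them. /d/ and /b/ form a stop–stop cluster, so [e] is inserted between them. /rofrubdaidbotaog/ → rofrubedaidebotaog.
Rule 3 (final devoicing): /g/ is a voiced obstruent in word-final position, so it devoices to [k]. /rofrubedaidebotaog/ → rofrubedaidebotaok.

rofrubedaidebotaok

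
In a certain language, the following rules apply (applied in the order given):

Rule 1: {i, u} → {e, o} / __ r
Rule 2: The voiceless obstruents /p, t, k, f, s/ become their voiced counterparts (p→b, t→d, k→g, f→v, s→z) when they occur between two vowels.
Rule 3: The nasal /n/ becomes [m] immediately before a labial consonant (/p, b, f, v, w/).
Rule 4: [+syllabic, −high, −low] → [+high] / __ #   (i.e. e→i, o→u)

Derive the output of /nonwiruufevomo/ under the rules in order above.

Rule 1 (pre-rhotic lowering): /i/ is a high vowel immediately before /r/, so it lowers to [e]. /nonwiruufevomo/ → nonweruufevomo.
Rule 2 (intervocalic voicing): /f/ is a voiceless obstruent between vowels /u/ and /e/, so it voices to [v]. /nonweruufevomo/ → nonweruuvevomo.
Rule 3 (nasal place assimilation): /n/ precedes the labial consonant /w/, so it assimilates in place to [m]. /nonweruuvevomo/ → nomweruuvevomo.
Rule 4 (final vowel raising): /o/ is a mid vowel in word-final position, so it raises to [u]. /nomweruuvevomo/ → nomweruuvevomu.

nomweruuvevomu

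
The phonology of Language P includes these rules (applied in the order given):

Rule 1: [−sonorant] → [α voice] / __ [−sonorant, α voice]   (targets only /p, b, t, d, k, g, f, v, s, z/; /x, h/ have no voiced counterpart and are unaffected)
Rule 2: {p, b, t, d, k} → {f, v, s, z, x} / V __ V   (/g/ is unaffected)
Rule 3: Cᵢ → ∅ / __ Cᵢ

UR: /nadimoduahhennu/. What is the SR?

nazimozuahenu

Rule 1 (regressive voicing assimilation): no segment meets the environment; /nadimoduahhennu/ is unchanged.
Rule 2 (intervocalic spirantization): /d/ is a stop between vowels /a/ and /i/, so it spirantizes to the fricative [z]. /d/ is a stop between vowels /o/ and /u/, so it spirantizes to the fricative [z]. /nadimoduahhennu/ → nazimozuahhennu.
Rule 3 (degemination): /hh/ is a geminate; the first /h/ deletes. /nn/ is a geminate; the first /n/ deletes. /nazimozuahhennu/ → nazimozuahenu.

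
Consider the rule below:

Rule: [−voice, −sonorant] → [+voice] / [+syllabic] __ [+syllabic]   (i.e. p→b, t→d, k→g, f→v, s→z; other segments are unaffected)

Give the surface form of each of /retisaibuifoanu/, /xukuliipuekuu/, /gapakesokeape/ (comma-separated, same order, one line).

redizaibuivoanu, xuguliibueguu, gabagezogeabe

/retisaibuifoanu/: /t/ is a voiceless obstruent between vowels /e/ and /i/, so it voices to [d]. /s/ is a voiceless obstruent between vowels /i/ and /a/, so it voices to [z]. /f/ is a voiceless obstruent between vowels /i/ and /o/, so it voices to [v]. → [redizaibuivoanu].
/xukuliipuekuu/: /k/ is a voiceless obstruent between vowels /u/ and /u/, so it voices to [g]. /p/ is a voiceless obstruent between vowels /i/ and /u/, so it voices to [b]. /k/ is a voiceless obstruent between vowels /e/ and /u/, so it voices to [g]. → [xuguliibueguu].
/gapakesokeape/: /p/ is a voiceless obstruent between vowels /a/ and /a/, so it voices to [b]. /k/ is a voiceless obstruent between vowels /a/ and /e/, so it voices to [g]. /s/ is a voiceless obstruent between vowels /e/ and /o/, so it voices to [z]. /k/ is a voiceless obstruent between vowels /o/ and /e/, so it voices to [g]. /p/ is a voiceless obstruent between vowels /a/ and /e/, so it voices to [b]. → [gabagezogeabe].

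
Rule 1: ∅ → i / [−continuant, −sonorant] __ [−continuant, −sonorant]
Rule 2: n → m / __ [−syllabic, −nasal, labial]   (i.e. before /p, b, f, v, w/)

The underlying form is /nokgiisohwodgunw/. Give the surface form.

nokigiisohwodigumw

Rule 1 (stop-cluster i-epenthesis): /k/ and /g/ form a stop–stop cluster, so [i] is inserted between them. /d/ and /g/ form a stop–stop cluster, so [i] is inserted between them. /nokgiisohwodgunw/ → nokigiisohwodigunw.
Rule 2 (nasal place assimilation): /n/ precedes the labial consonant /w/, so it assimilates in place to [m]. /nokigiisohwodigunw/ → nokigiisohwodigumw.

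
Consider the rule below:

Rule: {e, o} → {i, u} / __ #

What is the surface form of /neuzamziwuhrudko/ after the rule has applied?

Scanning /neuzamziwuhrudko/: /e/ at position 2 is not in the conditioning environment; /o/ is a mid vowel in word-final position, so it raises to [u].
Result: [neuzamziwuhrudku].

neuzamziwuhrudku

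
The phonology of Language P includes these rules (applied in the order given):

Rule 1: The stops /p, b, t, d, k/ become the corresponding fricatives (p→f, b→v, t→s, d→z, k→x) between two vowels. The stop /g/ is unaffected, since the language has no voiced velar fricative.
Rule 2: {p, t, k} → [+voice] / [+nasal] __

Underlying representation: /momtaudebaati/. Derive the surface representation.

momdauzevaasi

Rule 1 (intervocalic spirantization): /d/ is a stop between vowels /u/ and /e/, so it spirantizes to the fricative [z]. /b/ is a stop between vowels /e/ and /a/, so it spirantizes to the fricative [v]. /t/ is a stop between vowels /a/ and /i/, so it spirantizes to the fricative [s]. /momtaudebaati/ → momtauzevaasi.
Rule 2 (post-nasal voicing): /t/ is a voiceless stop immediately after the nasal /m/, so it voices to [d]. /momtauzevaasi/ → momdauzevaasi.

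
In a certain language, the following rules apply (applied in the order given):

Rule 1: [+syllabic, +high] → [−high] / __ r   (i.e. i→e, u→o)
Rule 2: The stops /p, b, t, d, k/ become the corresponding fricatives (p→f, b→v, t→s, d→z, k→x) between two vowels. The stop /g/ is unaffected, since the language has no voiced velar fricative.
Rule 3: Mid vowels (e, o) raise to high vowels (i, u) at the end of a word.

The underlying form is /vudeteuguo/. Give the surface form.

Rule 1 (pre-rhotic lowering): no segment meets the environment; /vudeteuguo/ is unchanged.
Rule 2 (intervocalic spirantization): /d/ is a stop between vowels /u/ and /e/, so it spirantizes to the fricative [z]. /t/ is a stop between vowels /e/ and /e/, so it spirantizes to the fricative [s]. /vudeteuguo/ → vuzeseuguo.
Rule 3 (final vowel raising): /o/ is a mid vowel in word-final position, so it raises to [u]. /vuzeseuguo/ → vuzeseuguu.

vuzeseuguu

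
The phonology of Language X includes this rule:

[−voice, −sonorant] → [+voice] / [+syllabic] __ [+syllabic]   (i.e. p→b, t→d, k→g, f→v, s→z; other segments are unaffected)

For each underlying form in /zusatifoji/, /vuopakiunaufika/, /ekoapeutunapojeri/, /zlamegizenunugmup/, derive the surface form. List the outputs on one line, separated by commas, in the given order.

zuzadivoji, vuobagiunauviga, egoabeudunabojeri, zlamegizenunugmup

/zusatifoji/: /s/ is a voiceless obstruent between vowels /u/ and /a/, so it voices to [z]. /t/ is a voiceless obstruent between vowels /a/ and /i/, so it voices to [d]. /f/ is a voiceless obstruent between vowels /i/ and /o/, so it voices to [v]. → [zuzadivoji].
/vuopakiunaufika/: /p/ is a voiceless obstruent between vowels /o/ and /a/, so it voices to [b]. /k/ is a voiceless obstruent between vowels /a/ and /i/, so it voices to [g]. /f/ is a voiceless obstruent between vowels /u/ and /i/, so it voices to [v]. /k/ is a voiceless obstruent between vowels /i/ and /a/, so it voices to [g]. → [vuobagiunauviga].
/ekoapeutunapojeri/: /k/ is a voiceless obstruent between vowels /e/ and /o/, so it voices to [g]. /p/ is a voiceless obstruent between vowels /a/ and /e/, so it voices to [b]. /t/ is a voiceless obstruent between vowels /u/ and /u/, so it voices to [d]. /p/ is a voiceless obstruent between vowels /a/ and /o/, so it voices to [b]. → [egoabeudunabojeri].
/zlamegizenunugmup/: the rule's environment is not met; surfaces unchanged as [zlamegizenunugmup].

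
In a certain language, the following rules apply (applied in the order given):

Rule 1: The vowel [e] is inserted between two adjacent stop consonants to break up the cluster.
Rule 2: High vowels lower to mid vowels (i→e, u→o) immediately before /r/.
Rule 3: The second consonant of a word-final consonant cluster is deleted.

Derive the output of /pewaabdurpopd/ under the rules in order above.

pewaabedorpoped

Rule 1 (stop-cluster e-epenthesis): /b/ and /d/ form a stop–stop cluster, so [e] is inserted between them. /p/ and /d/ form a stop–stop cluster, so [e] is inserted between them. /pewaabdurpopd/ → pewaabedurpoped.
Rule 2 (pre-rhotic lowering): /u/ is a high vowel immediately before /r/, so it lowers to [o]. /pewaabedurpoped/ → pewaabedorpoped.
Rule 3 (final cluster simplification): no segment meets the environment; /pewaabedorpoped/ is unchanged.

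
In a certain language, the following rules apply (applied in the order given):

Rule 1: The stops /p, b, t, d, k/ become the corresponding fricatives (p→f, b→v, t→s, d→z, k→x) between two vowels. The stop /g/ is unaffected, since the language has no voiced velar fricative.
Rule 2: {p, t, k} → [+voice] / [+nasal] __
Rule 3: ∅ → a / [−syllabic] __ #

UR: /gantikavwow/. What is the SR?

Rule 1 (intervocalic spirantization): /k/ is a stop between vowels /i/ and /a/, so it spirantizes to the fricative [x]. /gantikavwow/ → gantixavwow.
Rule 2 (post-nasal voicing): /t/ is a voiceless stop immediately after the nasal /n/, so it voices to [d]. /gantixavwow/ → gandixavwow.
Rule 3 (final a-epenthesis): the form ends in the consonant /w/, so [a] is inserted word-finally. /gandixavwow/ → gandixavwowa.

gandixavwowa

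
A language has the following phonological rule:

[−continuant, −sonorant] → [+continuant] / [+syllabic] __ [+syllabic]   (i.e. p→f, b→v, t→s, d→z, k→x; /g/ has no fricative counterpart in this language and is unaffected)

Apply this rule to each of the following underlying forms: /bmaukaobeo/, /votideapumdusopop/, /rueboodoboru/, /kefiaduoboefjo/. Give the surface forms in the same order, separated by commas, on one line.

bmauxaoveo, vosizeafumdusofop, ruevoozovoru, kefiazuovoefjo

/bmaukaobeo/: /k/ is a stop between vowels /u/ and /a/, so it spirantizes to the fricative [x]. /b/ is a stop between vowels /o/ and /e/, so it spirantizes to the fricative [v]. → [bmauxaoveo].
/votideapumdusopop/: /t/ is a stop between vowels /o/ and /i/, so it spirantizes to the fricative [s]. /d/ is a stop between vowels /i/ and /e/, so it spirantizes to the fricative [z]. /p/ is a stop between vowels /a/ and /u/, so it spirantizes to the fricative [f]. /p/ is a stop between vowels /o/ and /o/, so it spirantizes to the fricative [f]. → [vosizeafumdusofop].
/rueboodoboru/: /b/ is a stop between vowels /e/ and /o/, so it spirantizes to the fricative [v]. /d/ is a stop between vowels /o/ and /o/, so it spirantizes to the fricative [z]. /b/ is a stop between vowels /o/ and /o/, so it spirantizes to the fricative [v]. → [ruevoozovoru].
/kefiaduoboefjo/: /d/ is a stop between vowels /a/ and /u/, so it spirantizes to the fricative [z]. /b/ is a stop between vowels /o/ and /o/, so it spirantizes to the fricative [v]. → [kefiazuovoefjo].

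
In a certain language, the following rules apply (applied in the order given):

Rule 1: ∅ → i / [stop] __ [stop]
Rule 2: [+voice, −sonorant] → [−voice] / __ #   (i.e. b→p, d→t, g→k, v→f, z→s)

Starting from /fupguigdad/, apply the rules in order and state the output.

Rule 1 (stop-cluster i-epenthesis): /p/ and /g/ form a stop–stop cluster, so [i] is inserted between them. /g/ and /d/ form a stop–stop cluster, so [i] is inserted between them. /fupguigdad/ → fupiguigidad.
Rule 2 (final devoicing): /d/ is a voiced obstruent in word-final position, so it devoices to [t]. /fupiguigidad/ → fupiguigidat.

fupiguigidat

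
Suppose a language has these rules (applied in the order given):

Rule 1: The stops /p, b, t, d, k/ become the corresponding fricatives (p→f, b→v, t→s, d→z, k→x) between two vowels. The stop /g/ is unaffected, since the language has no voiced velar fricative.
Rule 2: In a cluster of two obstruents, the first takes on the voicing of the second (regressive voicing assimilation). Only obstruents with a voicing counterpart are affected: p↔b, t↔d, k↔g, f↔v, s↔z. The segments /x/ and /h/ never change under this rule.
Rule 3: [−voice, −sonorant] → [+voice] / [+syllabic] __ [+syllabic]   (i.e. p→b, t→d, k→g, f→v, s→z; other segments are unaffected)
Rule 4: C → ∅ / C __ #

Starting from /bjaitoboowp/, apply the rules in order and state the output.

Rule 1 (intervocalic spirantization): /t/ is a stop between vowels /i/ and /o/, so it spirantizes to the fricative [s]. /b/ is a stop between vowels /o/ and /o/, so it spirantizes to the fricative [v]. /bjaitoboowp/ → bjaisovoowp.
Rule 2 (regressive voicing assimilation): no segment meets the environment; /bjaisovoowp/ is unchanged.
Rule 3 (intervocalic voicing): /s/ is a voiceless obstruent between vowels /i/ and /o/, so it voices to [z]. /bjaisovoowp/ → bjaizovoowp.
Rule 4 (final cluster simplification): /p/ is the second consonant of a word-final cluster /wp/, so it deletes. /bjaizovoowp/ → bjaizovoow.

bjaizovoow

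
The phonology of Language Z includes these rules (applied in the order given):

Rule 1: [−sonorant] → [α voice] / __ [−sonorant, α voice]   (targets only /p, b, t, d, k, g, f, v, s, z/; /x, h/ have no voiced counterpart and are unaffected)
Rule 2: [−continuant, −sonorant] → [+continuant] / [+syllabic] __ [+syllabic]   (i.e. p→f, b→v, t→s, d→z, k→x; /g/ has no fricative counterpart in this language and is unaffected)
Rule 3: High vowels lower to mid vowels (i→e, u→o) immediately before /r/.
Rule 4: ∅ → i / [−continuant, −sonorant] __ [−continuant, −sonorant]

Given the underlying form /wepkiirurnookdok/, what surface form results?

wepikierornoogidok

Rule 1 (regressive voicing assimilation): /k/ precedes the voiced obstruent /d/, so it voices to [g] by assimilation. /wepkiirurnookdok/ → wepkiirurnoogdok.
Rule 2 (intervocalic spirantization): no segment meets the environment; /wepkiirurnoogdok/ is unchanged.
Rule 3 (pre-rhotic lowering): /i/ is a high vowel immediately before /r/, so it lowers to [e]. /u/ is a high vowel immediately before /r/, so it lowers to [o]. /wepkiirurnoogdok/ → wepkierornoogdok.
Rule 4 (stop-cluster i-epenthesis): /p/ and /k/ form a stop–stop cluster, so [i] is inserted between them. /g/ and /d/ form a stop–stop cluster, so [i] is inserted between them. /wepkierornoogdok/ → wepikierornoogidok.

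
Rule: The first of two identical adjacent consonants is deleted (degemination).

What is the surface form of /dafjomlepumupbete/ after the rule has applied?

No segment of /dafjomlepumupbete/ meets the structural description of the rule, so the form surfaces unchanged.

dafjomlepumupbete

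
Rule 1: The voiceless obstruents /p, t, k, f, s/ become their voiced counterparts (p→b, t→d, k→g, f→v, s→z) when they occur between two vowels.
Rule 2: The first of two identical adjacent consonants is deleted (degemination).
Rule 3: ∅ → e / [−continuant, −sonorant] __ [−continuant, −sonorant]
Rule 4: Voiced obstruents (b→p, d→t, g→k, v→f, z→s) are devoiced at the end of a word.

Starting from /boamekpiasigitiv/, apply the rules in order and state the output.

Rule 1 (intervocalic voicing): /s/ is a voiceless obstruent between vowels /a/ and /i/, so it voices to [z]. /t/ is a voiceless obstruent between vowels /i/ and /i/, so it voices to [d]. /boamekpiasigitiv/ → boamekpiazigidiv.
Rule 2 (degemination): no segment meets the environment; /boamekpiazigidiv/ is unchanged.
Rule 3 (stop-cluster e-epenthesis): /k/ and /p/ form a stop–stop cluster, so [e] is inserted between them. /boamekpiazigidiv/ → boamekepiazigidiv.
Rule 4 (final devoicing): /v/ is a voiced obstruent in word-final position, so it devoices to [f]. /boamekepiazigidiv/ → boamekepiazigidif.

boamekepiazigidif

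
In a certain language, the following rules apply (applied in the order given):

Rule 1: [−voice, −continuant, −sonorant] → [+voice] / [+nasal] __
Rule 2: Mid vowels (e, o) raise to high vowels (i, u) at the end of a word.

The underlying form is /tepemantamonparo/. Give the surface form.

Rule 1 (post-nasal voicing): /t/ is a voiceless stop immediately after the nasal /n/, so it voices to [d]. /p/ is a voiceless stop immediately after the nasal /n/, so it voices to [b]. /tepemantamonparo/ → tepemandamonbaro.
Rule 2 (final vowel raising): /o/ is a mid vowel in word-final position, so it raises to [u]. /tepemandamonbaro/ → tepemandamonbaru.

tepemandamonbaru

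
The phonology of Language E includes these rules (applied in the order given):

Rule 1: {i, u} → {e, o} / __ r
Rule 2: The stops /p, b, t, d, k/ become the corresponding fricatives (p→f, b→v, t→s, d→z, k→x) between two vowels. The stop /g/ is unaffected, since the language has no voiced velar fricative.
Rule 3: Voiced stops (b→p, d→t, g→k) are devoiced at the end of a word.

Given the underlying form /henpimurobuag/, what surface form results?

Rule 1 (pre-rhotic lowering): /u/ is a high vowel immediately before /r/, so it lowers to [o]. /henpimurobuag/ → henpimorobuag.
Rule 2 (intervocalic spirantization): /b/ is a stop between vowels /o/ and /u/, so it spirantizes to the fricative [v]. /henpimorobuag/ → henpimorovuag.
Rule 3 (final devoicing): /g/ is a voiced stop in word-final position, so it devoices to [k]. /henpimorovuag/ → henpimorovuak.

henpimorovuak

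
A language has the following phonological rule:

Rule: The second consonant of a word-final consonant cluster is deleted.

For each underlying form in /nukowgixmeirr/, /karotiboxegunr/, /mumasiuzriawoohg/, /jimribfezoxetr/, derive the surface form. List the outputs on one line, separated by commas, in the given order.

nukowgixmeir, karotiboxegun, mumasiuzriawooh, jimribfezoxet

/nukowgixmeirr/: /r/ is the second consonant of a word-final cluster /rr/, so it deletes. → [nukowgixmeir].
/karotiboxegunr/: /r/ is the second consonant of a word-final cluster /nr/, so it deletes. → [karotiboxegun].
/mumasiuzriawoohg/: /g/ is the second consonant of a word-final cluster /hg/, so it deletes. → [mumasiuzriawooh].
/jimribfezoxetr/: /r/ is the second consonant of a word-final cluster /tr/, so it deletes. → [jimribfezoxet].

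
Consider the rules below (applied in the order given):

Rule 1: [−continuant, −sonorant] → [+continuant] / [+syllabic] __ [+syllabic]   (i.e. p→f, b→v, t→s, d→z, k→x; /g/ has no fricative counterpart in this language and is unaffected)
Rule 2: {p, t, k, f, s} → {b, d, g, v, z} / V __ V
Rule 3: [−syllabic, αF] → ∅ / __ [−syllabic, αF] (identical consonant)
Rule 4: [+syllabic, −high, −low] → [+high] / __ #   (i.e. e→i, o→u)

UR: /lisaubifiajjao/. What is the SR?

lizauviviajau

Rule 1 (intervocalic spirantization): /b/ is a stop between vowels /u/ and /i/, so it spirantizes to the fricative [v]. /lisaubifiajjao/ → lisauvifiajjao.
Rule 2 (intervocalic voicing): /s/ is a voiceless obstruent between vowels /i/ and /a/, so it voices to [z]. /f/ is a voiceless obstruent between vowels /i/ and /i/, so it voices to [v]. /lisauvifiajjao/ → lizauviviajjao.
Rule 3 (degemination): /jj/ is a geminate; the first /j/ deletes. /lizauviviajjao/ → lizauviviajao.
Rule 4 (final vowel raising): /o/ is a mid vowel in word-final position, so it raises to [u]. /lizauviviajao/ → lizauviviajau.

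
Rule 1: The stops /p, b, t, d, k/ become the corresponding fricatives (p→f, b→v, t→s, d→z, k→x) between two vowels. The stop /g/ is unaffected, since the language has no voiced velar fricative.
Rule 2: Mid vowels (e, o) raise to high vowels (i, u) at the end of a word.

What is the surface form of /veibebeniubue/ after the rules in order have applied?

Rule 1 (intervocalic spirantization): /b/ is a stop between vowels /i/ and /e/, so it spirantizes to the fricative [v]. /b/ is a stop between vowels /e/ and /e/, so it spirantizes to the fricative [v]. /b/ is a stop between vowels /u/ and /u/, so it spirantizes to the fricative [v]. /veibebeniubue/ → veiveveniuvue.
Rule 2 (final vowel raising): /e/ is a mid vowel in word-final position, so it raises to [i]. /veiveveniuvue/ → veiveveniuvui.

veiveveniuvui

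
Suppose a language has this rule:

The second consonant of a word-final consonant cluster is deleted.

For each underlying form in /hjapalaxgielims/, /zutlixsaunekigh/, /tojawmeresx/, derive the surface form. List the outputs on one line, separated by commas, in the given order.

/hjapalaxgielims/: /s/ is the second consonant of a word-final cluster /ms/, so it deletes. → [hjapalaxgielim].
/zutlixsaunekigh/: /h/ is the second consonant of a word-final cluster /gh/, so it deletes. → [zutlixsaunekig].
/tojawmeresx/: /x/ is the second consonant of a word-final cluster /sx/, so it deletes. → [tojawmeres].

hjapalaxgielim, zutlixsaunekig, tojawmeres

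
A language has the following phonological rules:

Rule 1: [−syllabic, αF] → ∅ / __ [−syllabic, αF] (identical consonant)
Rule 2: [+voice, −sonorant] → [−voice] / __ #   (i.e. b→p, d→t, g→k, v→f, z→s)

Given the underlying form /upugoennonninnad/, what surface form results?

Rule 1 (degemination): /nn/ is a geminate; the first /n/ deletes. /nn/ is a geminate; the first /n/ deletes. /nn/ is a geminate; the first /n/ deletes. /upugoennonninnad/ → upugoenoninad.
Rule 2 (final devoicing): /d/ is a voiced obstruent in word-final position, so it devoices to [t]. /upugoenoninad/ → upugoenoninat.

upugoenoninat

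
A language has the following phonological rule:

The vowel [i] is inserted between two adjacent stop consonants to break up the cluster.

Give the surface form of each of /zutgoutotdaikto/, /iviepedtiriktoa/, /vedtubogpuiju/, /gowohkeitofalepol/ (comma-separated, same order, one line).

/zutgoutotdaikto/: /t/ and /g/ form a stop–stop cluster, so [i] is inserted between them. /t/ and /d/ form a stop–stop cluster, so [i] is inserted between them. /k/ and /t/ form a stop–stop cluster, so [i] is inserted between them. → [zutigoutotidaikito].
/iviepedtiriktoa/: /d/ and /t/ form a stop–stop cluster, so [i] is inserted between them. /k/ and /t/ form a stop–stop cluster, so [i] is inserted between them. → [iviepeditirikitoa].
/vedtubogpuiju/: /d/ and /t/ form a stop–stop cluster, so [i] is inserted between them. /g/ and /p/ form a stop–stop cluster, so [i] is inserted between them. → [veditubogipuiju].
/gowohkeitofalepol/: the rule's environment is not met; surfaces unchanged as [gowohkeitofalepol].

zutigoutotidaikito, iviepeditirikitoa, veditubogipuiju, gowohkeitofalepol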